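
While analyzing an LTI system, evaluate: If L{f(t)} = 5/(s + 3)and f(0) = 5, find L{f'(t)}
L{f'(t)} = s·F(s) - f(0) = 5s/(s+3)-5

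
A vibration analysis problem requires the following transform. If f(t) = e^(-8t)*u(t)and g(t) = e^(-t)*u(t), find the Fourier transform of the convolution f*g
By the convolution theorem: F{f * g} = F(omega) * G(omega)
F(omega) = 1/(8+j * omega), G(omega) = 1/(1+j * omega)
F{f * g} = 1/((8+j * omega)(1+j * omega))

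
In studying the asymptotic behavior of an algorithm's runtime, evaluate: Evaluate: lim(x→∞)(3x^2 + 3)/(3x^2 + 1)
Divide numerator and denominator by x^2:
lim (3 + 3/x^2)/(3 + 1/x^2)=1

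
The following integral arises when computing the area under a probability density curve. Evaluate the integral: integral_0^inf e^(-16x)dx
integral_0^inf e^(-16x) dx=[-1/16 * e^(-16x)]_0^inf
=0 - (-1/16)=1/16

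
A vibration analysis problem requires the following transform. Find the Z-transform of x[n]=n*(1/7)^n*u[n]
Using the property Z{n * a^n * u[n]} = az/(z-a)^2
With a = 1/7: X(z) = (1/7)z/(z - 1/7)^2, |z| > 1/7

Answer: (1/7)z/(z - 1/7)^2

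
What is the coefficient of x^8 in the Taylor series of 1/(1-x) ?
1/(1-x)=Σ x^n for |x|<1
All coefficients are 1

Answer: 1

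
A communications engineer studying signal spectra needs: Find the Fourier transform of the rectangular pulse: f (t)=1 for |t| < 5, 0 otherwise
F(omega) = integral from -5 to 5 of e^(-j * omega * t) dt
= 2 * sin(5 * omega)/omega = 10 * sinc(5 * omega/pi)

Answer: 2 * sin(5 * omega)/omega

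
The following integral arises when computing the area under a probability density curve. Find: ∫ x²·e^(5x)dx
Integration by parts twice:
First: u = x², dv = e^(5x) dx => x²e^(5x)/5 - (2/5)∫ xe^(5x) dx
Second (∫ xe^(5x) dx): xe^(5x)/5 - e^(5x)/25
Combining: e^(5x)(x²/5 - 2x/25 + 2/125) + C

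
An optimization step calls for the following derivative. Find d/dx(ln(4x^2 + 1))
Chain rule: d/dx[ln(u)]=u'/u where u=4x^2+1
u'=8x

Answer: (8x)/(4x^2+1)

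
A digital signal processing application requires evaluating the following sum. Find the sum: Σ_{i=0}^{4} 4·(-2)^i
Geometric series: S=a(1 - r^n)/(1 - r)
a=4, r=-2, n=5
S=4(1+32)/3=44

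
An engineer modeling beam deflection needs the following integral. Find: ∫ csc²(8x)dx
Since d/dx[-cot(8x)] = 8csc²(8x), integral = -cot(8x)/8 + C

Answer: (-1/8)cot(8x) + C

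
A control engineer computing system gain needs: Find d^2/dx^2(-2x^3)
Apply power rule 2 times:
d^1: -6x^2
d^2: -12x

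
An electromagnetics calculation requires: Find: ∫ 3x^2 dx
Using power rule: ∫ 3x^2 dx=3/3 x^3 + C=x^3 + C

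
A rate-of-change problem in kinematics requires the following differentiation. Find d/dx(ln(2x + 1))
Chain rule: d/dx[ln(u)]=u'/u where u=2x + 1
u'=2

Answer: (2)/(2x + 1)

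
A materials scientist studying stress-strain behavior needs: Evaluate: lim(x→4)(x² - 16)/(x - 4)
Factor: (x² - 16)=(x-4)(x+4)
Cancel (x-4): lim(x→4) (x+4)=8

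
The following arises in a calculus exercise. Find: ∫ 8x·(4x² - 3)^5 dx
Let u=4x² - 3, du=8x dx
∫ u^5 du=u^6/6 + C

Answer: (4x² - 3)^6/6 + C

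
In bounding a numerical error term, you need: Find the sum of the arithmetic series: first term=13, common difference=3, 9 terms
Last term: a_n = 13 + (9 - 1)·3 = 37
Sum = n(a_1 + a_n)/2 = 9(13 + 37)/2 = 225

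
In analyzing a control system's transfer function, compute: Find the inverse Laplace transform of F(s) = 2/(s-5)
L^(-1){2/(s-a)}=c·e^(at)
Here a=5, c=2

Answer: 2e^(5t)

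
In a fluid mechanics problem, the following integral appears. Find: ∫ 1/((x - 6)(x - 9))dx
Partial fractions: 1/((x-6)(x-9)) = A/(x-6)+B/(x-9)
A = -1/3, B = 1/3
∫ [-1/3· 1/(x-6)+1/3· 1/(x-9)] dx
= (1/3)[ln|x-9| - ln|x-6|]+C

Answer: (1/3)·ln|(x-9)/(x-6)|+C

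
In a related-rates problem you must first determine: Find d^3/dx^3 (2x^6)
Apply power rule 3 times:
d^1: 12x^5
d^2: 60x^4
d^3: 240x^3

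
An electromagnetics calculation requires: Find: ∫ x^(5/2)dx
Power rule: ∫ x^(5/2) dx = x^(7/2)/(7/2) + C

Answer: (2/7)·x^(7/2) + C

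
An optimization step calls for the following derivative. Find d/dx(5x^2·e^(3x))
Product rule: (fg)'=f'g+fg'
f=5x^2, f'=10x
g=e^(3x), g'=3·e^(3x)

Answer: 10x·e^(3x)+15x^2·e^(3x)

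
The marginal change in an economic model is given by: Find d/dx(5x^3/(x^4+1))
Quotient rule: (f/g)'=(f'g - fg')/g²
f=5x^3, f'=15x^2
g=x^4+1, g'=4x^3

Answer: (15x^2·(x^4+1)-20x^6)/(x^4+1)²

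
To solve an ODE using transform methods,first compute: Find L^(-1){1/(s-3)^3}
L^(-1){1/(s-a)^n} = t^(n-1)·e^(at)/(n-1)!
Here a = 3, n = 3: t^2·e^(3t)/2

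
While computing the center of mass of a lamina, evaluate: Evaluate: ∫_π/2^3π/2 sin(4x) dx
Antiderivative: -cos(4x)/4
Evaluate at bounds: [-cos(4·3π/2)/4] - [-cos(4·π/2)/4]
= (-(1)+(1))/4 = 0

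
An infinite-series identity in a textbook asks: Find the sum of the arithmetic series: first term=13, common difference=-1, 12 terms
Last term: a_n = 13+(12-1)·-1 = 2
Sum = n(a_1+a_n)/2 = 12(13+2)/2 = 90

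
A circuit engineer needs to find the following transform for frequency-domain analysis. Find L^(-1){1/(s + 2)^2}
L^(-1){1/(s-a)^n}=t^(n-1)·e^(at)/(n-1)!
Here a=-2, n=2: t^1·e^(-2t)/1

Answer: t·e^(-2t)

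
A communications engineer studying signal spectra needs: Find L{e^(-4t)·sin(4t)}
First shifting: L{e^(at)f(t)} = F(s-a)
L{sin(4t)} = 4/(s²+16)
Shift: 4/((s+4)²+16)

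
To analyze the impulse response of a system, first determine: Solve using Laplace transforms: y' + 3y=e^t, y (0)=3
Take L: sY - 3 + 3Y = 1/(s-1)
Y(s + 3) = 1/(s-1) + 3
Y = 1/((s-1)(s + 3)) + 3/(s + 3)
Partial fractions: 1/((s-1)(s + 3)) = (1/4)/(s-1) - (1/4)/(s + 3)
So Y = (1/4)/(s-1) + (11/4)/(s + 3)
Inverse Laplace transform (L^(-1){1/(s-1)} = e^t, L^(-1){1/(s + 3)} = e^(-3t)):

Answer: y(t) = (1/4)·e^t + (11/4)·e^(-3t)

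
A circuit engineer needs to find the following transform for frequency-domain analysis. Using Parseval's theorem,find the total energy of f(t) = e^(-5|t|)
Parseval's theorem: E=integral |f(t)|^2 dt=(1/2pi) integral |F(omega)|^2 domega
E=integral_{-inf}^{inf} e^(-10|t|) dt=2 * integral_0^inf e^(-10t) dt=2/(2 * 5)=1/5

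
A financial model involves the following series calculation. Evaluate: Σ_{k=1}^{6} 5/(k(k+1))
Partial fractions: 5/(k(k+1))=5/k - 5/(k+1)
Telescoping sum: 5(1-1/7)=5·6/7

Answer: 30/7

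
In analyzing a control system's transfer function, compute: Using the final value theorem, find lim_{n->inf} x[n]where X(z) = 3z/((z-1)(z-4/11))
Final value theorem: lim x[n]=lim_{z->1} (z-1) * X(z)
(z-1) * X(z)=3z/(z-4/11)
As z->1: 3/(1 - 4/11)=3/(7/11)=33/7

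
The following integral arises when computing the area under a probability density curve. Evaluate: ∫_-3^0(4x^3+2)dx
Step 1: Find antiderivative F(x)=x^4 + 2x
Step 2: F(0) - F(-3)=0 - (75)=-75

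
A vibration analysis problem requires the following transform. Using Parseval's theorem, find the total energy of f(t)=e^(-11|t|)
Parseval's theorem: E = integral |f(t)|^2 dt = (1/2pi) integral |F(omega)|^2 domega
E = integral_{-inf}^{inf} e^(-22|t|) dt = 2*integral_0^inf e^(-22t) dt = 2/(2*11) = 1/11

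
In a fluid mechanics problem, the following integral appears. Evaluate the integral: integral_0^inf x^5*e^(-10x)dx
This is a Gamma integral. Substitute u = 10x (du = 10 dx):
integral_0^inf x^5 * e^(-10x) dx = (1/10^6) integral_0^inf u^5 * e^(-u) du
= Gamma(6)/10^6 = 5!/10^6 = 120/1000000

Answer: 3/25000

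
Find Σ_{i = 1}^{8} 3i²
= 3·n(n+1)(2n+1)/6 = 3·8·9·17/6 = 612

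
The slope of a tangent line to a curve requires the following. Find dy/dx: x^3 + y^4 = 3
Differentiate: 3x^2+4y^3·(dy/dx) = 0
dy/dx = -3x^2/(4y^3)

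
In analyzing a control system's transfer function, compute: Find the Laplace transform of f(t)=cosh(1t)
L{cosh(at)} = s/(s²-a²)
L{cosh(1t)} = s/(s²-1)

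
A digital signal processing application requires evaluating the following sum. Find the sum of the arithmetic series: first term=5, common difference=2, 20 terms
Last term: a_n = 5 + (20 - 1)·2 = 43
Sum = n(a_1 + a_n)/2 = 20(5 + 43)/2 = 480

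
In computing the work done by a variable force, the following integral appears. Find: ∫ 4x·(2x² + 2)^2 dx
Let u = 2x² + 2, du = 4x dx
∫ u^2 du = u^3/3 + C

Answer: (2x² + 2)^3/3 + C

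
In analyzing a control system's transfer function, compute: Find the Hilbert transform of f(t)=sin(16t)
The Hilbert transform shifts each frequency component by -pi/2.
H{sin(wt)} = -cos(wt)
With w = 16: H{sin(16t)} = -cos(16t)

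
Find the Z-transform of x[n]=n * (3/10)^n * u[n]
Using the property Z{n * a^n * u[n]}=az/(z-a)^2
With a=3/10: X(z)=(3/10)z/(z - 3/10)^2, |z| > 3/10

Answer: (3/10)z/(z - 3/10)^2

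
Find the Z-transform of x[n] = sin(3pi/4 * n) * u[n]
Z{sin(w0*n)*u[n]}=z*sin(w0)/(z^2 - 2z*cos(w0) + 1)
With w0=3pi/4: X(z)=z*sin(3pi/4)/(z^2 - 2z*cos(3pi/4) + 1)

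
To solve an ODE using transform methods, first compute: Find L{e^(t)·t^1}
First shifting: L{e^(at)f(t)} = F(s-a)
L{t^1} = 1/s^2
Shift s → s-1: 1/(s-1)^2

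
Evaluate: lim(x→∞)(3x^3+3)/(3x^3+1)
Divide numerator and denominator by x^3:
lim (3 + 3/x^3)/(3 + 1/x^3)=1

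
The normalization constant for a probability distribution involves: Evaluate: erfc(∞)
erfc(x)=1 - erf(x); erfc(∞)=1 - erf(∞)=1-1=0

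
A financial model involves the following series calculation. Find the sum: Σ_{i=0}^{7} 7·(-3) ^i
Geometric series: S = a(1 - r^n)/(1 - r)
a = 7, r = -3, n = 8
S = 7(1 - 6561)/4 = -11480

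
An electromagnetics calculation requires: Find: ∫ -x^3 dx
Using power rule: ∫ -x^3 dx=-1/4 x^4 + C=(-1/4)x^4 + C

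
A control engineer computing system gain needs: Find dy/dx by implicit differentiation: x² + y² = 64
Differentiate both sides: 2x + 2y·(dy/dx)=0
Solve: dy/dx=-2x/(2y)=-x/y

Answer: dy/dx=-x/y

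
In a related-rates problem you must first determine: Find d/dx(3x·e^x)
Product rule: (fg)'=f'g+fg'
f=3x, f'=3
g=e^x, g'=e^x

Answer: 3·e^x+3x·e^x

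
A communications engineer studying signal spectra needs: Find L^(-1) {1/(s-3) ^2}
L^(-1){1/(s-a)^n} = t^(n-1)·e^(at)/(n-1)!
Here a = 3, n = 2: t^1·e^(3t)/1

Answer: t·e^(3t)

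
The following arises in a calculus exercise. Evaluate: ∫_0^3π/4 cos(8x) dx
Antiderivative: sin(8x)/8
Evaluate at bounds: [sin(8·3π/4)/8] - [sin(8·0)/8]
= ((0) - (0))/8 = 0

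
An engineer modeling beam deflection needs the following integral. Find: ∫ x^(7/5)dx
Power rule: ∫ x^(7/5) dx=x^(12/5)/(12/5) + C

Answer: (5/12)·x^(12/5) + C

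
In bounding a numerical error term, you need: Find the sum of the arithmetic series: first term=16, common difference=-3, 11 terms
Last term: a_n = 16+(11-1)·-3 = -14
Sum = n(a_1+a_n)/2 = 11(16+(-14))/2 = 11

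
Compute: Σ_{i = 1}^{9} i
Using formula: Σ i^1 = n(n + 1)/2 = 9·10/2 = 45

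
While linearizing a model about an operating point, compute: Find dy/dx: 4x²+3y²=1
Differentiate: 8x + 6y·(dy/dx) = 0
dy/dx = -8x/(6y) = -(4/3)·(x/y)

Answer: dy/dx = -(4/3)·(x/y)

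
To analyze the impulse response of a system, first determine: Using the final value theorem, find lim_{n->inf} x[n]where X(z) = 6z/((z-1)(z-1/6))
Final value theorem: lim x[n]=lim_{z->1} (z-1)*X(z)
(z-1)*X(z)=6z/(z-1/6)
As z->1: 6/(1 - 1/6)=6/(5/6)=36/5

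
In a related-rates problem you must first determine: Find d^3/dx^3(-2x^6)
Apply power rule 3 times:
d^1: -12x^5
d^2: -60x^4
d^3: -240x^3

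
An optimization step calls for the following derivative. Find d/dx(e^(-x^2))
Chain rule: d/dx[e^u]=e^u · u' where u=-x^2
u'=-2x

Answer: -2x·e^(-x^2)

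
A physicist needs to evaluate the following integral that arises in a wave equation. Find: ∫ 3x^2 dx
Using power rule: ∫ 3x^2 dx=3/3 x^3 + C=x^3 + C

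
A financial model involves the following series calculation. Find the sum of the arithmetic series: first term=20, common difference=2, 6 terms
Last term: a_n=20+(6-1)·2=30
Sum=n(a_1+a_n)/2=6(20+30)/2=150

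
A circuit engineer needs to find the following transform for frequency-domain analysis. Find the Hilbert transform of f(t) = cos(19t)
The Hilbert transform shifts each frequency component by -pi/2.
H{cos(wt)}=sin(wt)
With w=19: H{cos(19t)}=sin(19t)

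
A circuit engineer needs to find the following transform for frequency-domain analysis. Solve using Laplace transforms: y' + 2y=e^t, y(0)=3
Take L: sY - 3 + 2Y=1/(s-1)
Y(s + 2)=1/(s-1) + 3
Y=1/((s-1)(s + 2)) + 3/(s + 2)
Partial fractions: 1/((s-1)(s + 2))=(1/3)/(s-1) - (1/3)/(s + 2)
So Y=(1/3)/(s-1) + (8/3)/(s + 2)
Inverse Laplace transform (L^(-1){1/(s-1)}=e^t, L^(-1){1/(s + 2)}=e^(-2t)):

Answer: y(t)=(1/3)·e^t + (8/3)·e^(-2t)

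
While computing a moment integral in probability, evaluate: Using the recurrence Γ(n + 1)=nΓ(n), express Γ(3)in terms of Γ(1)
Γ(3)=2Γ(2)=2·1Γ(1)=...=2!·Γ(1)=2·Γ(1)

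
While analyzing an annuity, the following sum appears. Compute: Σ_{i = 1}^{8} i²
Using formula: Σ i^2 = n(n + 1)(2n + 1)/6 = 8·9·17/6 = 204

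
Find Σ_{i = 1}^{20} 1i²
=1·n(n+1)(2n+1)/6=1·20·21·41/6=2870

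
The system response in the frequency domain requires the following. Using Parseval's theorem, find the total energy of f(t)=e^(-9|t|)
Parseval's theorem: E=integral |f(t)|^2 dt=(1/2pi) integral |F(omega)|^2 domega
E=integral_{-inf}^{inf} e^(-18|t|) dt=2 * integral_0^inf e^(-18t) dt=2/(2 * 9)=1/9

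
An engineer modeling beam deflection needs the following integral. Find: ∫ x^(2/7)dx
Power rule: ∫ x^(2/7) dx = x^(9/7)/(9/7) + C

Answer: (7/9)·x^(9/7) + C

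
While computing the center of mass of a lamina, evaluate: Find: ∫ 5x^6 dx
Using power rule: ∫ 5x^6 dx = 5/7 x^7 + C = (5/7)x^7 + C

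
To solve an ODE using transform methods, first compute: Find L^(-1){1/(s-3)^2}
L^(-1){1/(s-a)^n}=t^(n-1)·e^(at)/(n-1)!
Here a=3, n=2: t^1·e^(3t)/1

Answer: t·e^(3t)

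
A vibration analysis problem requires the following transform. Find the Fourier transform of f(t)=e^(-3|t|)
Using the standard pair: F{e^(-a|t|)} = 2a/(a^2 + omega^2)
With a = 3: F(omega) = 6/(9 + omega^2)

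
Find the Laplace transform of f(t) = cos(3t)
L{cos(wt)} = s/(s²+w²)
L{cos(3t)} = s/(s²+9)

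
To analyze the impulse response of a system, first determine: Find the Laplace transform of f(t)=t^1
L{t^n}=n!/s^(n + 1)
L{t^1}=1!/s^2=1/s^2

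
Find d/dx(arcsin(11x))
d/dx[arcsin(u)] = u'/√(1-u²), u = 11x, u' = 11

Answer: 11/√(1-121x²)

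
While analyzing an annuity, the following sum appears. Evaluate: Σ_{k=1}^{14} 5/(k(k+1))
Partial fractions: 5/(k(k + 1))=5/k - 5/(k + 1)
Telescoping sum: 5(1 - 1/15)=5·14/15

Answer: 14/3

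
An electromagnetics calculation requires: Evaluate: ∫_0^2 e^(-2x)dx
Antiderivative: (1/(-2))e^(-2x)
Evaluate: (1/(-2))(e^-4 - 1)

Answer: (e^-4 - 1)/(-2)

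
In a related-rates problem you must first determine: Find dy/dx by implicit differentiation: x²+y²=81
Differentiate both sides: 2x+2y·(dy/dx) = 0
Solve: dy/dx = -2x/(2y) = -x/y

Answer: dy/dx = -x/y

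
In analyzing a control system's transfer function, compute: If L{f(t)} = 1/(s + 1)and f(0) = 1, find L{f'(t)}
L{f'(t)} = s·F(s) - f(0) = s/(s + 1) - 1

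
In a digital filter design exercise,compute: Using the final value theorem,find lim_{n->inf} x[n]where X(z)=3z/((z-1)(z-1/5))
Final value theorem: lim x[n]=lim_{z->1} (z-1)*X(z)
(z-1)*X(z)=3z/(z-1/5)
As z->1: 3/(1-1/5)=3/(4/5)=15/4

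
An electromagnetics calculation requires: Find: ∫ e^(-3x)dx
Since d/dx[e^(-3x)]=-3e^(-3x), we get -1/3 e^(-3x) + C

Answer: (-1/3)e^(-3x) + C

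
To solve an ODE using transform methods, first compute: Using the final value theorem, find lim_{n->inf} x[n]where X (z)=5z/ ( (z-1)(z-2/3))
Final value theorem: lim x[n] = lim_{z->1} (z-1)*X(z)
(z-1)*X(z) = 5z/(z-2/3)
As z->1: 5/(1 - 2/3) = 5/(1/3) = 15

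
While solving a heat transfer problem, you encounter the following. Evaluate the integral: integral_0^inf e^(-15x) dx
integral_0^inf e^(-15x) dx=[-1/15*e^(-15x)]_0^inf
=0 - (-1/15)=1/15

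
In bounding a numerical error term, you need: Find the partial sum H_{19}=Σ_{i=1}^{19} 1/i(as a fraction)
H_19=1 + 1/2 + 1/3 + ... + 1/19
=275295799/77597520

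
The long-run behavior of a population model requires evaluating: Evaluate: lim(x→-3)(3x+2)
Polynomial is continuous, so substitute x=-3:
3·(-3) + 2=-7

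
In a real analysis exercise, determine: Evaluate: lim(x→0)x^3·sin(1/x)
Squeeze theorem: -|x^3| ≤ x^3·sin(1/x) ≤ |x^3|
Since x^3 → 0 as x → 0, by squeeze theorem the limit is 0

Answer: 0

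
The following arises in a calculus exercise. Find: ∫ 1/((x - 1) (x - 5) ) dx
Partial fractions: 1/((x-1)(x-5))=A/(x-1)+B/(x-5)
A=-1/4, B=1/4
∫ [-1/4· 1/(x-1)+1/4· 1/(x-5)] dx
=(1/4)[ln|x-5| - ln|x-1|]+C

Answer: (1/4)·ln|(x-5)/(x-1)|+C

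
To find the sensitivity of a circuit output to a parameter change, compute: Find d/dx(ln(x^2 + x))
Chain rule: d/dx[ln(u)] = u'/u where u = x^2+x
u' = 2x+1

Answer: (2x+1)/(x^2+x)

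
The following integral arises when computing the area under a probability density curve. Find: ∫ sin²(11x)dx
Using identity sin²(u)=(1 - cos(2u))/2:
∫ (1 - cos(22x))/2 dx=x/2 - sin(22x)/44 + C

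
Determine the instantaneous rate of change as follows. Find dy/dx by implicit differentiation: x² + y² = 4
Differentiate both sides: 2x+2y·(dy/dx) = 0
Solve: dy/dx = -2x/(2y) = -x/y

Answer: dy/dx = -x/y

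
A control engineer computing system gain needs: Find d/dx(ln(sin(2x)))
Chain rule: d/dx[ln(u)]=u'/u where u=sin(2x)
u'=2cos(2x)

Answer: (2cos(2x))/(sin(2x))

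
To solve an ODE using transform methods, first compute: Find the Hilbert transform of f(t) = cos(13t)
The Hilbert transform shifts each frequency component by -pi/2.
H{cos(wt)}=sin(wt)
With w=13: H{cos(13t)}=sin(13t)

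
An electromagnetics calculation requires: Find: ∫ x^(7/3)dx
Power rule: ∫ x^(7/3) dx=x^(10/3)/(10/3)+C

Answer: (3/10)·x^(10/3)+C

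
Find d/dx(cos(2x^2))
Chain rule: d/dx[cos(u)] = -sin(u)·u' where u = 2x^2
u' = 4x

Answer: -4x·sin(2x^2)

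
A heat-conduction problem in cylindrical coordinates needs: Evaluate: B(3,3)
B(x,y)=Γ(x)Γ(y)/Γ(x+y)=(x-1)!(y-1)!/(x+y-1)!
B(3,3)=2!·2!/5!=1/30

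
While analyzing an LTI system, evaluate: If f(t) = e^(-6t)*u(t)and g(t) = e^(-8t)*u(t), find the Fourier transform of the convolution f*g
By the convolution theorem: F{f*g}=F(omega)*G(omega)
F(omega)=1/(6+j*omega), G(omega)=1/(8+j*omega)
F{f*g}=1/((6+j*omega)(8+j*omega))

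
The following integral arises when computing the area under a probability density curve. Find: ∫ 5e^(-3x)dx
Since d/dx[e^(-3x)] = -3e^(-3x), we get -5/3 e^(-3x)+C

Answer: (-5/3)e^(-3x)+C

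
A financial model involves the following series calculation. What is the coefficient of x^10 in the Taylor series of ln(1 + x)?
ln(1 + x) = Σ (-1)^(n + 1) x^n/n
Coefficient of x^10 = (-1)^11/10 = -1/10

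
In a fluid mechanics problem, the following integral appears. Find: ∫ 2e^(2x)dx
Since d/dx[e^(2x)] = 2e^(2x), we get 1 e^(2x) + C

Answer: e^(2x) + C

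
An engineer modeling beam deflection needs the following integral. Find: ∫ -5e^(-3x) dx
Since d/dx[e^(-3x)]=-3e^(-3x), we get 5/3 e^(-3x) + C

Answer: (5/3)e^(-3x) + C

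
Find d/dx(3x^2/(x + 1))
Quotient rule: (f/g)' = (f'g - fg')/g²
f = 3x^2, f' = 6x
g = x+1, g' = 1

Answer: (6x·(x+1)-3x^2)/(x+1)²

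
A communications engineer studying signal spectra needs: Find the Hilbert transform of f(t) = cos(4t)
The Hilbert transform shifts each frequency component by -pi/2.
H{cos(wt)} = sin(wt)
With w = 4: H{cos(4t)} = sin(4t)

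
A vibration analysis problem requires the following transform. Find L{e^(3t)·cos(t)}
First shifting: L{e^(at)f(t)} = F(s-a)
L{cos(t)} = s/(s²+1)
Shift: (s-3)/((s-3)²+1)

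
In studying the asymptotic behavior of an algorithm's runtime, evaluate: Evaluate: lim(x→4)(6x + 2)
Polynomial is continuous, so substitute x = 4:
6·4+2 = 26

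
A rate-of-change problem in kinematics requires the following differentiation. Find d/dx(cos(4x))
Chain rule: d/dx[cos(u)]=-sin(u)·u' where u=4x
u'=4

Answer: -4·sin(4x)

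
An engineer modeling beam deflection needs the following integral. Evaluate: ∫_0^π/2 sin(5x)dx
Antiderivative: -cos(5x)/5
Evaluate at bounds: [-cos(5·π/2)/5] - [-cos(5·0)/5]
=(-(0)+(1))/5=1/5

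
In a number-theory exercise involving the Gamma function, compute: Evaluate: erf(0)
erf(0)=0 (error function is odd and erf(0)=0 by definition)

Answer: 0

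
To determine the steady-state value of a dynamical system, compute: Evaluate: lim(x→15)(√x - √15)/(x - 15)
Multiply by conjugate (√x+√15)/(√x+√15):
=(x - 15)/((x - 15)(√x+√15))=1/(√x+√15)
As x → 15: 1/(2√15)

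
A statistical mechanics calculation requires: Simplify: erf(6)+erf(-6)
erf is odd: erf(-6) = -erf(6)
erf(6) + erf(-6) = erf(6) - erf(6) = 0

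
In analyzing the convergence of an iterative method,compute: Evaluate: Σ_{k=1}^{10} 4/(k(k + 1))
Partial fractions: 4/(k(k + 1))=4/k - 4/(k + 1)
Telescoping sum: 4(1 - 1/11)=4·10/11

Answer: 40/11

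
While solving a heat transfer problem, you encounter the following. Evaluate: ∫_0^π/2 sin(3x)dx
Antiderivative: -cos(3x)/3
Evaluate at bounds: [-cos(3·π/2)/3] - [-cos(3·0)/3]
=(-(0) + (1))/3=1/3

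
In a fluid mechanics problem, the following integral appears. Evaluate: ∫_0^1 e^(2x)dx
Antiderivative: (1/2)e^(2x)
Evaluate: (1/2)(e^2 - 1)

Answer: (e^2 - 1)/2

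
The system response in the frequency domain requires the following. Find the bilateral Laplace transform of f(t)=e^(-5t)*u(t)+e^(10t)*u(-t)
For e^(-5t) * u(t): L = 1/(s+5), Re(s) > -5
For e^(10t) * u(-t): L = -1/(s-10), Re(s) < 10
Combined: F(s) = 1/(s+5)-1/(s-10), -5 < Re(s) < 10

Answer: 1/(s+5)-1/(s-10), ROC: -5 < Re(s) < 10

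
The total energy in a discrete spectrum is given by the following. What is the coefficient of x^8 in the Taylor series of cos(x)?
cos(x) = Σ (-1)^k x^(2k)/(2k)!
For x^8: (-1)^4/8! = 1/40320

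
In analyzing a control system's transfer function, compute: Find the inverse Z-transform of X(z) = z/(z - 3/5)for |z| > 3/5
Standard pair: z/(z-a) <-> a^n * u[n] for causal signals
With a = 3/5: x[n] = (3/5)^n * u[n]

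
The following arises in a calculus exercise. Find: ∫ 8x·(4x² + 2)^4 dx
Let u = 4x² + 2, du = 8x dx
∫ u^4 du = u^5/5 + C

Answer: (4x² + 2)^5/5 + C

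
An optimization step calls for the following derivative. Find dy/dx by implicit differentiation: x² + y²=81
Differentiate both sides: 2x + 2y·(dy/dx) = 0
Solve: dy/dx = -2x/(2y) = -x/y

Answer: dy/dx = -x/y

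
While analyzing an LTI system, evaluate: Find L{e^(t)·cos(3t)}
First shifting: L{e^(at)f(t)}=F(s-a)
L{cos(3t)}=s/(s²+9)
Shift: (s-1)/((s-1)²+9)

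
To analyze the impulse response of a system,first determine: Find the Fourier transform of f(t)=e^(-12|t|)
Using the standard pair: F{e^(-a|t|)} = 2a/(a^2 + omega^2)
With a = 12: F(omega) = 24/(144 + omega^2)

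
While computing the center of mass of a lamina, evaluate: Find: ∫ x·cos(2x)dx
By parts: u = x, dv = cos(2x) dx
du = dx, v = sin(2x)/2
= x·sin(2x)/2+cos(2x)/2²+C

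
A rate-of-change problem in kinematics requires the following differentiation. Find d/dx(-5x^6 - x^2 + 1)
Power rule: d/dx(ax^n)=n·a·x^(n-1)
Term by term: -30·x^5 - 2·x

Answer: -30x^5 - 2x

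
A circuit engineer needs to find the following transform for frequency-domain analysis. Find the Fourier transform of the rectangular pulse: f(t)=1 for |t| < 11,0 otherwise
F(omega) = integral from -11 to 11 of e^(-j*omega*t) dt
= 2*sin(11*omega)/omega = 22*sinc(11*omega/pi)

Answer: 2*sin(11*omega)/omega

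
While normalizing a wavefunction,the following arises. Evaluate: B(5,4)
B(x,y)=Γ(x)Γ(y)/Γ(x+y)=(x-1)!(y-1)!/(x+y-1)!
B(5,4)=4!·3!/8!=1/280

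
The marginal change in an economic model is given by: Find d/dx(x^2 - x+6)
Power rule: d/dx(ax^n) = n·a·x^(n-1)
Term by term: 2·x - 1

Answer: 2x - 1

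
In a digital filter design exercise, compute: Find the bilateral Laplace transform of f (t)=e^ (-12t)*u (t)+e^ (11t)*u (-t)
For e^(-12t) * u(t): L = 1/(s + 12), Re(s) > -12
For e^(11t) * u(-t): L = -1/(s-11), Re(s) < 11
Combined: F(s) = 1/(s + 12) - 1/(s-11), -12 < Re(s) < 11

Answer: 1/(s + 12) - 1/(s-11), ROC: -12 < Re(s) < 11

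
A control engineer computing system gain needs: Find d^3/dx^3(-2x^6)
Apply power rule 3 times:
d^1: -12x^5
d^2: -60x^4
d^3: -240x^3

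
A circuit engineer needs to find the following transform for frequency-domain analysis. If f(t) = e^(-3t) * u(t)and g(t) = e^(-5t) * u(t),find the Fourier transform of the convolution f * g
By the convolution theorem: F{f * g} = F(omega) * G(omega)
F(omega) = 1/(3+j * omega), G(omega) = 1/(5+j * omega)
F{f * g} = 1/((3+j * omega)(5+j * omega))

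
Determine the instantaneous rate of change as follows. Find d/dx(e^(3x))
Chain rule: d/dx[e^u] = e^u · u' where u = 3x
u' = 3

Answer: 3·e^(3x)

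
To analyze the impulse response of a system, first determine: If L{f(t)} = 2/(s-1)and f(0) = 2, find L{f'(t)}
L{f'(t)} = s·F(s) - f(0) = 2s/(s-1)-2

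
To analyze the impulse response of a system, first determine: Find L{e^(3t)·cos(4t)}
First shifting: L{e^(at)f(t)} = F(s-a)
L{cos(4t)} = s/(s² + 16)
Shift: (s-3)/((s-3)² + 16)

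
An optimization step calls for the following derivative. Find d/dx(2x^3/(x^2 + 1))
Quotient rule: (f/g)'=(f'g - fg')/g²
f=2x^3, f'=6x^2
g=x^2 + 1, g'=2x

Answer: (6x^2·(x^2 + 1) - 4x^4)/(x^2 + 1)²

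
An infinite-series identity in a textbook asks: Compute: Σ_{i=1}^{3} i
Using formula: Σ i^1 = n(n+1)/2 = 3·4/2 = 6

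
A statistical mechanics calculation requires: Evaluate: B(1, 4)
B(x,y)=Γ(x)Γ(y)/Γ(x + y)=(x-1)!(y-1)!/(x + y-1)!
B(1,4)=0!·3!/4!=1/4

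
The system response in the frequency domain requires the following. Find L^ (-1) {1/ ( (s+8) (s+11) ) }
Partial fractions: 1/((s + 8)(s + 11))=A/(s + 8) + B/(s + 11)
Cover-up: A=1/(s + 11)|_{s=-8}=1/3; B=1/(s + 8)|_{s=-11}=-1/3
L^(-1)=(1/3)e^(-8t) - (1/3)e^(-11t)

Answer: (1/3)(e^(-8t) - e^(-11t))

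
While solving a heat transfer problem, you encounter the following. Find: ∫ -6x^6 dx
Using power rule: ∫ -6x^6 dx=-6/7 x^7+C=(-6/7)x^7+C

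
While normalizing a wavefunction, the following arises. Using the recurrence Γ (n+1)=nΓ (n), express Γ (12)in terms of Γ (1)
Γ(12) = 11Γ(11) = 11·10Γ(10) = ... = 11!·Γ(1) = 39916800·Γ(1)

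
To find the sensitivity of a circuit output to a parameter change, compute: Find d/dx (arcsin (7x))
d/dx[arcsin(u)] = u'/√(1-u²), u = 7x, u' = 7

Answer: 7/√(1 - 49x²)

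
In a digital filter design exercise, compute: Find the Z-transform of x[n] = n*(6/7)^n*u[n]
Using the property Z{n * a^n * u[n]} = az/(z-a)^2
With a = 6/7: X(z) = (6/7)z/(z - 6/7)^2, |z| > 6/7

Answer: (6/7)z/(z - 6/7)^2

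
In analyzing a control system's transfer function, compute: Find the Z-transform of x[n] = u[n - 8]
Using the time-shift property: Z{u[n-8]}=z^(-8)*z/(z-1)
=z^(-7)/(z-1)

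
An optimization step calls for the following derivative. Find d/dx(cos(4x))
Chain rule: d/dx[cos(u)]=-sin(u)·u' where u=4x
u'=4

Answer: -4·sin(4x)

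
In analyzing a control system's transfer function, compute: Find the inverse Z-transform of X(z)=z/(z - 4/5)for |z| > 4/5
Standard pair: z/(z-a) <-> a^n*u[n] for causal signals
With a=4/5: x[n]=(4/5)^n*u[n]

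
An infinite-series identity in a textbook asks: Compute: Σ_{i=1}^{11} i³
Using formula: Σ i^3=[n(n+1)/2]²=[11·12/2]²=4356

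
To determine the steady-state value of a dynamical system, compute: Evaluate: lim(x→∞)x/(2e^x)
Apply L'Hôpital 1 times (∞/∞ each time):
Eventually get 1!/(2e^x) → 0

Answer: 0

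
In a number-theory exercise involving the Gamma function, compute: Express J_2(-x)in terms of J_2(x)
For integer n: J_n(-x) = (-1)^n J_n(x)
With n = 2: J_2(-x) = (-1)^2 J_2(x) = J_2(x)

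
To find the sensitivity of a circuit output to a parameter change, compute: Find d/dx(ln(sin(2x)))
Chain rule: d/dx[ln(u)]=u'/u where u=sin(2x)
u'=2cos(2x)

Answer: (2cos(2x))/(sin(2x))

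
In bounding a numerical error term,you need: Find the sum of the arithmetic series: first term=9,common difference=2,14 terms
Last term: a_n=9 + (14 - 1)·2=35
Sum=n(a_1 + a_n)/2=14(9 + 35)/2=308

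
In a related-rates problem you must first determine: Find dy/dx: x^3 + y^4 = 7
Differentiate: 3x^2+4y^3·(dy/dx)=0
dy/dx=-3x^2/(4y^3)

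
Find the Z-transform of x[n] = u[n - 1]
Using the time-shift property: Z{u[n-1]}=z^(-1) * z/(z-1)
=z^(0)/(z-1)

Answer: 1/(z-1)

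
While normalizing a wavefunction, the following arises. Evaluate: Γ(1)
Γ(n) = (n-1)! for positive integers
Γ(1) = 0! = 1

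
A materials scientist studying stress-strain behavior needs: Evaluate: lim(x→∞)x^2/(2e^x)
Apply L'Hôpital 2 times (∞/∞ each time):
Eventually get 2!/(2e^x) → 0

Answer: 0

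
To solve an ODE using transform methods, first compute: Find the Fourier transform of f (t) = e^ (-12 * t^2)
The Fourier transform of a Gaussian e^(-a*t^2) is sqrt(pi/a)*e^(-omega^2/(4a)).
With a=12: F(omega)=sqrt(pi/12)*e^(-omega^2/48)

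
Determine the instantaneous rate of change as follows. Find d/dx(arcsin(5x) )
d/dx[arcsin(u)] = u'/√(1-u²), u = 5x, u' = 5

Answer: 5/√(1 - 25x²)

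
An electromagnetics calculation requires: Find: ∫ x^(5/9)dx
Power rule: ∫ x^(5/9) dx = x^(14/9)/(14/9) + C

Answer: (9/14)·x^(14/9) + C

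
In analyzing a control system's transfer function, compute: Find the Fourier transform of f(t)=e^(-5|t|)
Using the standard pair: F{e^(-a|t|)} = 2a/(a^2 + omega^2)
With a = 5: F(omega) = 10/(25 + omega^2)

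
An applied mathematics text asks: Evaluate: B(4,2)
B(x,y)=Γ(x)Γ(y)/Γ(x + y)=(x-1)!(y-1)!/(x + y-1)!
B(4,2)=3!·1!/5!=1/20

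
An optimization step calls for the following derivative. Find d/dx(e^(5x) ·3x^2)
Product rule: (fg)' = f'g+fg'
f = e^(5x), f' = 5·e^(5x)
g = 3x^2, g' = 6x

Answer: 15·e^(5x)·x^2+6·e^(5x)·x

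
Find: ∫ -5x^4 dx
Using power rule: ∫ -5x^4 dx=-5/5 x^5+C=-x^5+C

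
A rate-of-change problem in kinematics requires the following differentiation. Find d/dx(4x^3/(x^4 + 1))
Quotient rule: (f/g)'=(f'g - fg')/g²
f=4x^3, f'=12x^2
g=x^4 + 1, g'=4x^3

Answer: (12x^2·(x^4 + 1) - 16x^6)/(x^4 + 1)²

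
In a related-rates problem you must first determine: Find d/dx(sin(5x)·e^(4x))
Product rule: (fg)' = f'g+fg'
f = sin(5x), f' = 5·cos(5x)
g = e^(4x), g' = 4·e^(4x)

Answer: 5·cos(5x)·e^(4x)+4·sin(5x)·e^(4x)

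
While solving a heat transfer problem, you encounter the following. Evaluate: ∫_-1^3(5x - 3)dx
Step 1: Find antiderivative F(x)=(5/2)x^2-3x
Step 2: F(3) - F(-1)=27/2 - (11/2)=8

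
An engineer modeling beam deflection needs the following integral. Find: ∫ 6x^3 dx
Using power rule: ∫ 6x^3 dx = 6/4 x^4+C = (3/2)x^4+C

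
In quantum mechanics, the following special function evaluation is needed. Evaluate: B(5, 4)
B(x,y)=Γ(x)Γ(y)/Γ(x+y)=(x-1)!(y-1)!/(x+y-1)!
B(5,4)=4!·3!/8!=1/280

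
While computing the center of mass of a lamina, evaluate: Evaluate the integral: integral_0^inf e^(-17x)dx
integral_0^inf e^(-17x) dx = [-1/17 * e^(-17x)]_0^inf
= 0 - (-1/17) = 1/17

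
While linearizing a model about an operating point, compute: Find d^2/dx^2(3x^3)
Apply power rule 2 times:
d^1: 9x^2
d^2: 18x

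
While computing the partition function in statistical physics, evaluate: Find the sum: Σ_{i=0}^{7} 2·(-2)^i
Geometric series: S = a(1 - r^n)/(1 - r)
a = 2, r = -2, n = 8
S = 2(1-256)/3 = -170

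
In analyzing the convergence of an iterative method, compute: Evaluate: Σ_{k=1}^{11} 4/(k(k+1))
Partial fractions: 4/(k(k + 1))=4/k - 4/(k + 1)
Telescoping sum: 4(1 - 1/12)=4·11/12

Answer: 11/3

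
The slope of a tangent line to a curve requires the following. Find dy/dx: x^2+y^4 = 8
Differentiate: 2x+4y^3·(dy/dx)=0
dy/dx=-2x/(4y^3)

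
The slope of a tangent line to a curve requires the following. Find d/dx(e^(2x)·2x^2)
Product rule: (fg)'=f'g + fg'
f=e^(2x), f'=2·e^(2x)
g=2x^2, g'=4x

Answer: 4·e^(2x)·x^2 + 4·e^(2x)·x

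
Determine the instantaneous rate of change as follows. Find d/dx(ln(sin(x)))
Chain rule: d/dx[ln(u)]=u'/u where u=sin(x)
u'=cos(x)

Answer: (cos(x))/(sin(x))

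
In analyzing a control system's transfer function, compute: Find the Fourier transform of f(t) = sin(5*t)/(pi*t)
sin(W * t)/(pi * t) = (W/pi) * sinc(W * t/pi) is the impulse response of the ideal low-pass filter with cutoff W (here W = 5).
Its Fourier transform is a rectangular function:
F(omega) = 1 for |omega| < 5, 0 otherwise

Answer: rect(omega/10) [i.e., 1 for |omega| < 5, 0 otherwise]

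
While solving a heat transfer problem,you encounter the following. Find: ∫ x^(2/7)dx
Power rule: ∫ x^(2/7) dx = x^(9/7)/(9/7)+C

Answer: (7/9)·x^(9/7)+C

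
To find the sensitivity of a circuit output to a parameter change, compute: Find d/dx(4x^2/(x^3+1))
Quotient rule: (f/g)'=(f'g - fg')/g²
f=4x^2, f'=8x
g=x^3 + 1, g'=3x^2

Answer: (8x·(x^3 + 1) - 12x^4)/(x^3 + 1)²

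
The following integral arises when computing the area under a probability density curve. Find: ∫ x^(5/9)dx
Power rule: ∫ x^(5/9) dx = x^(14/9)/(14/9) + C

Answer: (9/14)·x^(14/9) + C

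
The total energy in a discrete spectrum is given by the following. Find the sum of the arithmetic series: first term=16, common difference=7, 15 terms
Last term: a_n = 16+(15-1)·7 = 114
Sum = n(a_1+a_n)/2 = 15(16+114)/2 = 975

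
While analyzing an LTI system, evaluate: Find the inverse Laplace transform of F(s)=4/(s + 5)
L^(-1){4/(s-a)} = c·e^(at)
Here a = -5, c = 4

Answer: 4e^(-5t)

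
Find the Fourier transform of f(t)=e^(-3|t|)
Using the standard pair: F{e^(-a|t|)} = 2a/(a^2 + omega^2)
With a = 3: F(omega) = 6/(9 + omega^2)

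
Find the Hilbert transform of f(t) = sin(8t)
The Hilbert transform shifts each frequency component by -pi/2.
H{sin(wt)}=-cos(wt)
With w=8: H{sin(8t)}=-cos(8t)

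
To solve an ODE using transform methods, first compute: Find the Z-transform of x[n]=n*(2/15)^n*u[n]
Using the property Z{n*a^n*u[n]}=az/(z-a)^2
With a=2/15: X(z)=(2/15)z/(z - 2/15)^2, |z| > 2/15

Answer: (2/15)z/(z - 2/15)^2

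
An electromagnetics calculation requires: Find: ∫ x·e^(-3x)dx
Integration by parts: u = x, dv = e^(-3x) dx
du = dx, v = e^(-3x)/(-3)
= x·e^(-3x)/(-3) - ∫ e^(-3x)/(-3) dx
= x·e^(-3x)/(-3) - e^(-3x)/9 + C

Answer: e^(-3x)(x/(-3) - 1/9) + C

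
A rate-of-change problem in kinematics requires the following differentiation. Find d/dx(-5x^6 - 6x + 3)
Power rule: d/dx(ax^n)=n·a·x^(n-1)
Term by term: -30·x^5 - 6

Answer: -30x^5 - 6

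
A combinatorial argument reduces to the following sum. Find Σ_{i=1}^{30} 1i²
= 1·n(n + 1)(2n + 1)/6 = 1·30·31·61/6 = 9455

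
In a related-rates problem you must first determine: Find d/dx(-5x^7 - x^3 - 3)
Power rule: d/dx(ax^n) = n·a·x^(n-1)
Term by term: -35·x^6 - 3·x^2

Answer: -35x^6 - 3x^2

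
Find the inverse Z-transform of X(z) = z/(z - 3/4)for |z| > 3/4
Standard pair: z/(z-a) <-> a^n * u[n] for causal signals
With a=3/4: x[n]=(3/4)^n * u[n]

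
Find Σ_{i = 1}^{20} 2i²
= 2·n(n + 1)(2n + 1)/6 = 2·20·21·41/6 = 5740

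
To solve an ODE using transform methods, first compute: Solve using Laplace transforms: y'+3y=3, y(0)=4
Take L of both sides: sY(s)-4+3Y(s)=3/s
Y(s)(s+3)=3/s+4
Y(s)=3/(s(s+3))+4/(s+3)
Partial fractions: 3/(s(s+3))=1/s - 1/(s+3)
So Y(s)=1/s+3/(s+3)
Inverse transform (L^(-1){1/s}=1, L^(-1){1/(s+3)}=e^(-3t)):

Answer: y(t)=1+3·e^(-3t)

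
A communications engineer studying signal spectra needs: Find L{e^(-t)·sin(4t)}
First shifting: L{e^(at)f(t)}=F(s-a)
L{sin(4t)}=4/(s²+16)
Shift: 4/((s+1)²+16)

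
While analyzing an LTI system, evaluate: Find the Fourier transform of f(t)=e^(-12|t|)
Using the standard pair: F{e^(-a|t|)} = 2a/(a^2+omega^2)
With a = 12: F(omega) = 24/(144+omega^2)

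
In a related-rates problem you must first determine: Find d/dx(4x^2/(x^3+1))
Quotient rule: (f/g)' = (f'g - fg')/g²
f = 4x^2, f' = 8x
g = x^3+1, g' = 3x^2

Answer: (8x·(x^3+1)-12x^4)/(x^3+1)²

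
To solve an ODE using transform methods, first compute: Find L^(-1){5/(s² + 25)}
L^(-1){w/(s²+w²)}=sin(wt)
Here w=5

Answer: sin(5t)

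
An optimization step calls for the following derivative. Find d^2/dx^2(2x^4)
Apply power rule 2 times:
d^1: 8x^3
d^2: 24x^2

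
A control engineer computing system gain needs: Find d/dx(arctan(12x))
d/dx[arctan(u)] = u'/(1+u²), u = 12x, u' = 12

Answer: 12/(1+144x²)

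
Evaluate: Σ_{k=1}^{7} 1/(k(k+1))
Partial fractions: 1/(k(k+1))=1/k - 1/(k+1)
Telescoping sum: 1(1-1/8)=1·7/8

Answer: 7/8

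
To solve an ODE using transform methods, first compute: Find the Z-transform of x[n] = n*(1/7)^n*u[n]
Using the property Z{n * a^n * u[n]}=az/(z-a)^2
With a=1/7: X(z)=(1/7)z/(z - 1/7)^2, |z| > 1/7

Answer: (1/7)z/(z - 1/7)^2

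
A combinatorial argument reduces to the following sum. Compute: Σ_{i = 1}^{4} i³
Using formula: Σ i^3 = [n(n+1)/2]² = [4·5/2]² = 100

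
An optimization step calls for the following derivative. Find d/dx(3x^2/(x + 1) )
Quotient rule: (f/g)' = (f'g - fg')/g²
f = 3x^2, f' = 6x
g = x+1, g' = 1

Answer: (6x·(x+1)-3x^2)/(x+1)²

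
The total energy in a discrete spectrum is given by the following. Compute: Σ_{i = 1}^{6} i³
Using formula: Σ i^3 = [n(n + 1)/2]² = [6·7/2]² = 441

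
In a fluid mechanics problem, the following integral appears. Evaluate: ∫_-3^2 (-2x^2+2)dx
Step 1: Find antiderivative F(x) = (-2/3)x^3 + 2x
Step 2: F(2) - F(-3) = -4/3 - (12) = -40/3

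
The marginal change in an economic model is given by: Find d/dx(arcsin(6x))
d/dx[arcsin(u)]=u'/√(1-u²), u=6x, u'=6

Answer: 6/√(1 - 36x²)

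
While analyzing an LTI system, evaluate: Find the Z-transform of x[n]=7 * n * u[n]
Z{n*u[n]}=z/(z-1)^2
By linearity: Z{7*n*u[n]}=7z/(z-1)^2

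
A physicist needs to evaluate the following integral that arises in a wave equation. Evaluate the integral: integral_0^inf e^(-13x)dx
integral_0^inf e^(-13x) dx = [-1/13 * e^(-13x)]_0^inf
= 0 - (-1/13) = 1/13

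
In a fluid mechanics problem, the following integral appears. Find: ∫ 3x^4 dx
Using power rule: ∫ 3x^4 dx = 3/5 x^5 + C = (3/5)x^5 + C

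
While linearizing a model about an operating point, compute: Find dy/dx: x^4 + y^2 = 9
Differentiate: 4x^3+2y·(dy/dx) = 0
dy/dx = -4x^3/(2y)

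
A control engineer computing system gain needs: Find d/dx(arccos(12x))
d/dx[arccos(u)]=-u'/√(1-u²), u=12x, u'=12

Answer: -12/√(1 - 144x²)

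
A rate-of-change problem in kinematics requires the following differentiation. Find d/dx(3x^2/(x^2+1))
Quotient rule: (f/g)'=(f'g - fg')/g²
f=3x^2, f'=6x
g=x^2 + 1, g'=2x

Answer: (6x·(x^2 + 1) - 6x^3)/(x^2 + 1)²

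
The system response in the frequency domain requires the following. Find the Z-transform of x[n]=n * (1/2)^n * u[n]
Using the property Z{n*a^n*u[n]} = az/(z-a)^2
With a = 1/2: X(z) = (1/2)z/(z - 1/2)^2, |z| > 1/2

Answer: (1/2)z/(z - 1/2)^2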